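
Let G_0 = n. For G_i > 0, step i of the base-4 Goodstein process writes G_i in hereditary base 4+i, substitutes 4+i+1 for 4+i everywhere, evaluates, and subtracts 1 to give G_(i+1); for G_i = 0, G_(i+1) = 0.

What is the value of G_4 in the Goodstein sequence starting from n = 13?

base 4: 13 = 3·4 + 1; at 5: 3·5 + 1 = 16; next = 15
base 5: 15 = 3·5; at 6: 3·6 = 18; next = 17
base 6: 17 = 2·6 + 5; at 7: 2·7 + 5 = 19; next = 18
base 7: 18 = 2·7 + 4; at 8: 2·8 + 4 = 20; next = 19

19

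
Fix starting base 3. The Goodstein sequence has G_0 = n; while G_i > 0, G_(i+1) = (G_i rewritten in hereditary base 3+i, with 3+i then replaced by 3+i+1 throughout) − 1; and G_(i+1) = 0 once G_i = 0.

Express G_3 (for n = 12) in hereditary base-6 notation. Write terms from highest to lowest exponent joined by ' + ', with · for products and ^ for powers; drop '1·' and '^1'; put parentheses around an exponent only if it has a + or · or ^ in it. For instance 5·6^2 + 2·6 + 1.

6^2 + 1

[0] 12 ≡ 3^2 + 3 (base 3). Lift 4: 20. −1: 19.
[1] 19 ≡ 4^2 + 3 (base 4). Lift 5: 28. −1: 27.
[2] 27 ≡ 5^2 + 2 (base 5). Lift 6: 38. −1: 37.
[3] 37 ≡ 6^2 + 1 (base 6). Lift 7: 50. −1: 49.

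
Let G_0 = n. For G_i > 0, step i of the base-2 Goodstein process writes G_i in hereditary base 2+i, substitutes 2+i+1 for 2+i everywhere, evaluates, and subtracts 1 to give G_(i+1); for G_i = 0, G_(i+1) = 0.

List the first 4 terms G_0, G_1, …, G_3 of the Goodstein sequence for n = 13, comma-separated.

13, 108, 1279, 16092

i=0: 13 = 2^(2 + 1) + 2^2 + 1 (b=2); 2→3: 3^(3 + 1) + 3^3 + 1 = 109; 109−1 = 108
i=1: 108 = 3^(3 + 1) + 3^3 (b=3); 3→4: 4^(4 + 1) + 4^4 = 1280; 1280−1 = 1279
i=2: 1279 = 4^(4 + 1) + 3·4^3 + 3·4^2 + 3·4 + 3 (b=4); 4→5: 5^(5 + 1) + 3·5^3 + 3·5^2 + 3·5 + 3 = 16093; 16093−1 = 16092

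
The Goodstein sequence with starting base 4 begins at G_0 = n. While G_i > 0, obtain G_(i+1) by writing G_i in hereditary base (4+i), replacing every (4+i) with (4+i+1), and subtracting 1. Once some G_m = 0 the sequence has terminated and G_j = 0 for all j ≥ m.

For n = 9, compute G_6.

11

(0) 9|_4 = 2·4 + 1 ↦ 2·5 + 1|_5 = 11 ⇒ 10
(1) 10|_5 = 2·5 ↦ 2·6|_6 = 12 ⇒ 11
(2) 11|_6 = 6 + 5 ↦ 7 + 5|_7 = 12 ⇒ 11
(3) 11|_7 = 7 + 4 ↦ 8 + 4|_8 = 12 ⇒ 11
(4) 11|_8 = 8 + 3 ↦ 9 + 3|_9 = 12 ⇒ 11
(5) 11|_9 = 9 + 2 ↦ 10 + 2|_10 = 12 ⇒ 11
(6) 11|_10 = 10 + 1 ↦ 11 + 1|_11 = 12 ⇒ 11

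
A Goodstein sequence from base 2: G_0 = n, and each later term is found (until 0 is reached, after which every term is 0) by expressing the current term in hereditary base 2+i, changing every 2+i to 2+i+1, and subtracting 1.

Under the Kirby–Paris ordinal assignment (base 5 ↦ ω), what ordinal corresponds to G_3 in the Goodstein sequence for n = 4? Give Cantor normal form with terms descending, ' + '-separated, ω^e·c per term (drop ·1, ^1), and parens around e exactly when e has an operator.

base 2: 4 = 2^2; at 3: 3^3 = 27; next = 26
base 3: 26 = 2·3^2 + 2·3 + 2; at 4: 2·4^2 + 2·4 + 2 = 42; next = 41
base 4: 41 = 2·4^2 + 2·4 + 1; at 5: 2·5^2 + 2·5 + 1 = 61; next = 60
base 5: 60 = 2·5^2 + 2·5; at 6: 2·6^2 + 2·6 = 84; next = 83

ω^2·2 + ω·2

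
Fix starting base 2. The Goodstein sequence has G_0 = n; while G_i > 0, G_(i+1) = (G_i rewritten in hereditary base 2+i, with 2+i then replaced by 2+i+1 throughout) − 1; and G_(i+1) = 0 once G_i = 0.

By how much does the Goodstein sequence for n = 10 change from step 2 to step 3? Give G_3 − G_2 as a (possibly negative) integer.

G_0=10  [base 2] 2^(2 + 1) + 2  →[2↦3]→  3^(3 + 1) + 3 = 84  −1 ⇒ G_1=83
G_1=83  [base 3] 3^(3 + 1) + 2  →[3↦4]→  4^(4 + 1) + 2 = 1026  −1 ⇒ G_2=1025
G_2=1025  [base 4] 4^(4 + 1) + 1  →[4↦5]→  5^(5 + 1) + 1 = 15626  −1 ⇒ G_3=15625

14600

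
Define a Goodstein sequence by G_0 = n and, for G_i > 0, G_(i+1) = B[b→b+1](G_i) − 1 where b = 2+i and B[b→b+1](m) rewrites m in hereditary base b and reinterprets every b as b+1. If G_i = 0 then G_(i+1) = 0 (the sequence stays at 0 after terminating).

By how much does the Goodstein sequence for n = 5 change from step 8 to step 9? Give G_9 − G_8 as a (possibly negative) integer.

1057

(0) 5|_2 = 2^2 + 1 ↦ 3^3 + 1|_3 = 28 ⇒ 27
(1) 27|_3 = 3^3 ↦ 4^4|_4 = 256 ⇒ 255
(2) 255|_4 = 3·4^3 + 3·4^2 + 3·4 + 3 ↦ 3·5^3 + 3·5^2 + 3·5 + 3|_5 = 468 ⇒ 467
(3) 467|_5 = 3·5^3 + 3·5^2 + 3·5 + 2 ↦ 3·6^3 + 3·6^2 + 3·6 + 2|_6 = 776 ⇒ 775
(4) 775|_6 = 3·6^3 + 3·6^2 + 3·6 + 1 ↦ 3·7^3 + 3·7^2 + 3·7 + 1|_7 = 1198 ⇒ 1197
(5) 1197|_7 = 3·7^3 + 3·7^2 + 3·7 ↦ 3·8^3 + 3·8^2 + 3·8|_8 = 1752 ⇒ 1751
(6) 1751|_8 = 3·8^3 + 3·8^2 + 2·8 + 7 ↦ 3·9^3 + 3·9^2 + 2·9 + 7|_9 = 2455 ⇒ 2454
(7) 2454|_9 = 3·9^3 + 3·9^2 + 2·9 + 6 ↦ 3·10^3 + 3·10^2 + 2·10 + 6|_10 = 3326 ⇒ 3325
(8) 3325|_10 = 3·10^3 + 3·10^2 + 2·10 + 5 ↦ 3·11^3 + 3·11^2 + 2·11 + 5|_11 = 4383 ⇒ 4382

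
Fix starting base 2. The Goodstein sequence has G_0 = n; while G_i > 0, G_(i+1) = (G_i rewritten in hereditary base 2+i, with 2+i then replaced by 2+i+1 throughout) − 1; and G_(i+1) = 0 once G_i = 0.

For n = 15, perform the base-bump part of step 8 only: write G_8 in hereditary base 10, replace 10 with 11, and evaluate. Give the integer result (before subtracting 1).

G_0 = 15. HB_2(15) = 2^(2 + 1) + 2^2 + 2 + 1. Bump = 112. G_1 = 111.
G_1 = 111. HB_3(111) = 3^(3 + 1) + 3^3 + 3. Bump = 1284. G_2 = 1283.
G_2 = 1283. HB_4(1283) = 4^(4 + 1) + 4^4 + 3. Bump = 18753. G_3 = 18752.
G_3 = 18752. HB_5(18752) = 5^(5 + 1) + 5^5 + 2. Bump = 326594. G_4 = 326593.
G_4 = 326593. HB_6(326593) = 6^(6 + 1) + 6^6 + 1. Bump = 6588345. G_5 = 6588344.
G_5 = 6588344. HB_7(6588344) = 7^(7 + 1) + 7^7. Bump = 150994944. G_6 = 150994943.
G_6 = 150994943. HB_8(150994943) = 8^(8 + 1) + 7·8^7 + 7·8^6 + 7·8^5 + 7·8^4 + 7·8^3 + 7·8^2 + 7·8 + 7. Bump = 3524450281. G_7 = 3524450280.
G_7 = 3524450280. HB_9(3524450280) = 9^(9 + 1) + 7·9^7 + 7·9^6 + 7·9^5 + 7·9^4 + 7·9^3 + 7·9^2 + 7·9 + 6. Bump = 100077777776. G_8 = 100077777775.
G_8 = 100077777775. HB_10(100077777775) = 10^(10 + 1) + 7·10^7 + 7·10^6 + 7·10^5 + 7·10^4 + 7·10^3 + 7·10^2 + 7·10 + 5. Bump = 3138578427935. G_9 = 3138578427934.

3138578427935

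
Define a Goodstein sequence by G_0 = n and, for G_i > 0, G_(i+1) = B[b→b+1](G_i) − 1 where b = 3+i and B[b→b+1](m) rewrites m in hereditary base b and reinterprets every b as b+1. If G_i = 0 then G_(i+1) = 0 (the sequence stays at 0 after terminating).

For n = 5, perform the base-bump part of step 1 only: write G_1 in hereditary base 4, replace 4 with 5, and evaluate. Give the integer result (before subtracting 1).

6

5 —HB3→ 3 + 2 —bump→ 4 + 2 = 6 —(−1)→ 5
5 —HB4→ 4 + 1 —bump→ 5 + 1 = 6 —(−1)→ 5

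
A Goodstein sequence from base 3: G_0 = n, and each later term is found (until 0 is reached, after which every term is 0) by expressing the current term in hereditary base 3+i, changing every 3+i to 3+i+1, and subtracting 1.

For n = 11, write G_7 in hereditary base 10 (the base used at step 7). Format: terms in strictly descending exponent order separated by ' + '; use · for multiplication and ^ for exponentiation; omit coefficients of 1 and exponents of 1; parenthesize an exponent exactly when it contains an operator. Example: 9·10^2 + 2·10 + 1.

11 —HB3→ 3^2 + 2 —bump→ 4^2 + 2 = 18 —(−1)→ 17
17 —HB4→ 4^2 + 1 —bump→ 5^2 + 1 = 26 —(−1)→ 25
25 —HB5→ 5^2 —bump→ 6^2 = 36 —(−1)→ 35
35 —HB6→ 5·6 + 5 —bump→ 5·7 + 5 = 40 —(−1)→ 39
39 —HB7→ 5·7 + 4 —bump→ 5·8 + 4 = 44 —(−1)→ 43
43 —HB8→ 5·8 + 3 —bump→ 5·9 + 3 = 48 —(−1)→ 47
47 —HB9→ 5·9 + 2 —bump→ 5·10 + 2 = 52 —(−1)→ 51

5·10 + 1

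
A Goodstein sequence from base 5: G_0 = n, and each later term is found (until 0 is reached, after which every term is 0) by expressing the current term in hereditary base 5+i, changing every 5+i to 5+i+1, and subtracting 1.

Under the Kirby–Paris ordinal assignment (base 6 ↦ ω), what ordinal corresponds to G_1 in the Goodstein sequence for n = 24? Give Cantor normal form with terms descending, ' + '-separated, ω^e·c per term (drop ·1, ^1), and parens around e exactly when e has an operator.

base 5: 24 = 4·5 + 4; at 6: 4·6 + 4 = 28; next = 27
base 6: 27 = 4·6 + 3; at 7: 4·7 + 3 = 31; next = 30

ω·4 + 3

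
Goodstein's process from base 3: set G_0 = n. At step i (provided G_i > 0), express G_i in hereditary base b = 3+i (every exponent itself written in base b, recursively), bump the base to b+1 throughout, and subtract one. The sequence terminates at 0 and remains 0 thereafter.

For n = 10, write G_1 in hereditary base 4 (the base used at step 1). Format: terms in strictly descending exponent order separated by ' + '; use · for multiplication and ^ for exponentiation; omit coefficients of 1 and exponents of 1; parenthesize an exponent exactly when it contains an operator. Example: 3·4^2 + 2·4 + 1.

G_0=10  [base 3] 3^2 + 1  →[3↦4]→  4^2 + 1 = 17  −1 ⇒ G_1=16
G_1=16  [base 4] 4^2  →[4↦5]→  5^2 = 25  −1 ⇒ G_2=24

4^2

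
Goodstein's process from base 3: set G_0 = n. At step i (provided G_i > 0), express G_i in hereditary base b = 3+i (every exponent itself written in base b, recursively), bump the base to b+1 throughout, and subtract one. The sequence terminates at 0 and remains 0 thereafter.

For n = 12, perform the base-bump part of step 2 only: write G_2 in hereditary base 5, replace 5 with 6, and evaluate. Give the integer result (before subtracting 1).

38

step 0: 12 = 3^2 + 3; sub 4 for 3: 4^2 + 4; = 20; G_1 = 20−1 = 19
step 1: 19 = 4^2 + 3; sub 5 for 4: 5^2 + 3; = 28; G_2 = 28−1 = 27
step 2: 27 = 5^2 + 2; sub 6 for 5: 6^2 + 2; = 38; G_3 = 38−1 = 37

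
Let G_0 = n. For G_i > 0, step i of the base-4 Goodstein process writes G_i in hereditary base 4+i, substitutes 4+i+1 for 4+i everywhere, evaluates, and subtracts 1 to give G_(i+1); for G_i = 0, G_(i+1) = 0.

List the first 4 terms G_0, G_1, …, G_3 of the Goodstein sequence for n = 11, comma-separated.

11, 12, 13, 14

11 —HB4→ 2·4 + 3 —bump→ 2·5 + 3 = 13 —(−1)→ 12
12 —HB5→ 2·5 + 2 —bump→ 2·6 + 2 = 14 —(−1)→ 13
13 —HB6→ 2·6 + 1 —bump→ 2·7 + 1 = 15 —(−1)→ 14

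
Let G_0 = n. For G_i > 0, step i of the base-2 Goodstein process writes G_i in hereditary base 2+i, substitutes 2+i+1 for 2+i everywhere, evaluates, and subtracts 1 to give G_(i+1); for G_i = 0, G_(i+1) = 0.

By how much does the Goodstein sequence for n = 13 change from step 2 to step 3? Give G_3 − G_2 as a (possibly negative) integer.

i=0: 13 = 2^(2 + 1) + 2^2 + 1 (b=2); 2→3: 3^(3 + 1) + 3^3 + 1 = 109; 109−1 = 108
i=1: 108 = 3^(3 + 1) + 3^3 (b=3); 3→4: 4^(4 + 1) + 4^4 = 1280; 1280−1 = 1279
i=2: 1279 = 4^(4 + 1) + 3·4^3 + 3·4^2 + 3·4 + 3 (b=4); 4→5: 5^(5 + 1) + 3·5^3 + 3·5^2 + 3·5 + 3 = 16093; 16093−1 = 16092

14813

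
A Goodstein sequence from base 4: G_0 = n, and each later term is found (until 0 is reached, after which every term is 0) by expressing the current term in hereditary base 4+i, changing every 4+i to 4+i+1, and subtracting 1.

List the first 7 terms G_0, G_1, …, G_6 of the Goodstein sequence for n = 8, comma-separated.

8, 9, 9, 9, 9, 9, 9

(0) 8|_4 = 2·4 ↦ 2·5|_5 = 10 ⇒ 9
(1) 9|_5 = 5 + 4 ↦ 6 + 4|_6 = 10 ⇒ 9
(2) 9|_6 = 6 + 3 ↦ 7 + 3|_7 = 10 ⇒ 9
(3) 9|_7 = 7 + 2 ↦ 8 + 2|_8 = 10 ⇒ 9
(4) 9|_8 = 8 + 1 ↦ 9 + 1|_9 = 10 ⇒ 9
(5) 9|_9 = 9 ↦ 10|_10 = 10 ⇒ 9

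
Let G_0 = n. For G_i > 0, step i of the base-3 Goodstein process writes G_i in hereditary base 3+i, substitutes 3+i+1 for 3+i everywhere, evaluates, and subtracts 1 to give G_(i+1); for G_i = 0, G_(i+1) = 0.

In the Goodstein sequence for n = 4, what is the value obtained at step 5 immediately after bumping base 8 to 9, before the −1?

G_0=4  [base 3] 3 + 1  →[3↦4]→  4 + 1 = 5  −1 ⇒ G_1=4
G_1=4  [base 4] 4  →[4↦5]→  5 = 5  −1 ⇒ G_2=4
G_2=4  [base 5] 4  →[5↦6]→  4 = 4  −1 ⇒ G_3=3
G_3=3  [base 6] 3  →[6↦7]→  3 = 3  −1 ⇒ G_4=2
G_4=2  [base 7] 2  →[7↦8]→  2 = 2  −1 ⇒ G_5=1
G_5=1  [base 8] 1  →[8↦9]→  1 = 1  −1 ⇒ G_6=0

1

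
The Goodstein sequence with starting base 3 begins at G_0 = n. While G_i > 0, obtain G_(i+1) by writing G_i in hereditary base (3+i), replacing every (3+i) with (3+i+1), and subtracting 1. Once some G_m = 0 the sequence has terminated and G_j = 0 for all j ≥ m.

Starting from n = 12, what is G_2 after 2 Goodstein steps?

27

i=0: 12 = 3^2 + 3 (b=3); 3→4: 4^2 + 4 = 20; 20−1 = 19
i=1: 19 = 4^2 + 3 (b=4); 4→5: 5^2 + 3 = 28; 28−1 = 27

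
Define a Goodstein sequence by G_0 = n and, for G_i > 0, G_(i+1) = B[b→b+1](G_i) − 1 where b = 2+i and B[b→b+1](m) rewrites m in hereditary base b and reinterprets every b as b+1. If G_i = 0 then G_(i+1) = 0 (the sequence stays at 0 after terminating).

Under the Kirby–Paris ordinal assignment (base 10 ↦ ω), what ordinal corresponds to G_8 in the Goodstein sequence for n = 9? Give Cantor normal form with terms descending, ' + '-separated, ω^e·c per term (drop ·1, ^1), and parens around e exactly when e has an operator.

9 —HB2→ 2^(2 + 1) + 1 —bump→ 3^(3 + 1) + 1 = 82 —(−1)→ 81
81 —HB3→ 3^(3 + 1) —bump→ 4^(4 + 1) = 1024 —(−1)→ 1023
1023 —HB4→ 3·4^4 + 3·4^3 + 3·4^2 + 3·4 + 3 —bump→ 3·5^5 + 3·5^3 + 3·5^2 + 3·5 + 3 = 9843 —(−1)→ 9842
9842 —HB5→ 3·5^5 + 3·5^3 + 3·5^2 + 3·5 + 2 —bump→ 3·6^6 + 3·6^3 + 3·6^2 + 3·6 + 2 = 140744 —(−1)→ 140743
140743 —HB6→ 3·6^6 + 3·6^3 + 3·6^2 + 3·6 + 1 —bump→ 3·7^7 + 3·7^3 + 3·7^2 + 3·7 + 1 = 2471827 —(−1)→ 2471826
2471826 —HB7→ 3·7^7 + 3·7^3 + 3·7^2 + 3·7 —bump→ 3·8^8 + 3·8^3 + 3·8^2 + 3·8 = 50333400 —(−1)→ 50333399
50333399 —HB8→ 3·8^8 + 3·8^3 + 3·8^2 + 2·8 + 7 —bump→ 3·9^9 + 3·9^3 + 3·9^2 + 2·9 + 7 = 1162263922 —(−1)→ 1162263921
1162263921 —HB9→ 3·9^9 + 3·9^3 + 3·9^2 + 2·9 + 6 —bump→ 3·10^10 + 3·10^3 + 3·10^2 + 2·10 + 6 = 30000003326 —(−1)→ 30000003325

ω^ω·3 + ω^3·3 + ω^2·3 + ω·2 + 5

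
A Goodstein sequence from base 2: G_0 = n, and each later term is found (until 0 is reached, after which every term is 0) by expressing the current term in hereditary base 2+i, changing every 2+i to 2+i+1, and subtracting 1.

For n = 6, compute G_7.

(0) 6|_2 = 2^2 + 2 ↦ 3^3 + 3|_3 = 30 ⇒ 29
(1) 29|_3 = 3^3 + 2 ↦ 4^4 + 2|_4 = 258 ⇒ 257
(2) 257|_4 = 4^4 + 1 ↦ 5^5 + 1|_5 = 3126 ⇒ 3125
(3) 3125|_5 = 5^5 ↦ 6^6|_6 = 46656 ⇒ 46655
(4) 46655|_6 = 5·6^5 + 5·6^4 + 5·6^3 + 5·6^2 + 5·6 + 5 ↦ 5·7^5 + 5·7^4 + 5·7^3 + 5·7^2 + 5·7 + 5|_7 = 98040 ⇒ 98039
(5) 98039|_7 = 5·7^5 + 5·7^4 + 5·7^3 + 5·7^2 + 5·7 + 4 ↦ 5·8^5 + 5·8^4 + 5·8^3 + 5·8^2 + 5·8 + 4|_8 = 187244 ⇒ 187243
(6) 187243|_8 = 5·8^5 + 5·8^4 + 5·8^3 + 5·8^2 + 5·8 + 3 ↦ 5·9^5 + 5·9^4 + 5·9^3 + 5·9^2 + 5·9 + 3|_9 = 332148 ⇒ 332147

332147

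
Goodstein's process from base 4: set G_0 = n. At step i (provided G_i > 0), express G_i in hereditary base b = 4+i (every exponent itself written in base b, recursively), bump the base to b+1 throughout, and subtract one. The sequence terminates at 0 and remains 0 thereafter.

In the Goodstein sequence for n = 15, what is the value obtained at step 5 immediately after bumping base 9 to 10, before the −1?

26

G_0=15  [base 4] 3·4 + 3  →[4↦5]→  3·5 + 3 = 18  −1 ⇒ G_1=17
G_1=17  [base 5] 3·5 + 2  →[5↦6]→  3·6 + 2 = 20  −1 ⇒ G_2=19
G_2=19  [base 6] 3·6 + 1  →[6↦7]→  3·7 + 1 = 22  −1 ⇒ G_3=21
G_3=21  [base 7] 3·7  →[7↦8]→  3·8 = 24  −1 ⇒ G_4=23
G_4=23  [base 8] 2·8 + 7  →[8↦9]→  2·9 + 7 = 25  −1 ⇒ G_5=24
G_5=24  [base 9] 2·9 + 6  →[9↦10]→  2·10 + 6 = 26  −1 ⇒ G_6=25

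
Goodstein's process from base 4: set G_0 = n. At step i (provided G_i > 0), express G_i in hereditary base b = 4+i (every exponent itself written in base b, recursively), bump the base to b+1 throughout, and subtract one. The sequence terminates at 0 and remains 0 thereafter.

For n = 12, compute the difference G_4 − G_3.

G_0=12  [base 4] 3·4  →[4↦5]→  3·5 = 15  −1 ⇒ G_1=14
G_1=14  [base 5] 2·5 + 4  →[5↦6]→  2·6 + 4 = 16  −1 ⇒ G_2=15
G_2=15  [base 6] 2·6 + 3  →[6↦7]→  2·7 + 3 = 17  −1 ⇒ G_3=16
G_3=16  [base 7] 2·7 + 2  →[7↦8]→  2·8 + 2 = 18  −1 ⇒ G_4=17

1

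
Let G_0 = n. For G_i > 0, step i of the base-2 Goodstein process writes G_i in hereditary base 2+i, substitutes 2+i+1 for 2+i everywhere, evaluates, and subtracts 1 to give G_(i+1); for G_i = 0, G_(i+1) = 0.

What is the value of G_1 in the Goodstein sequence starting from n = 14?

110

(0) 14|_2 = 2^(2 + 1) + 2^2 + 2 ↦ 3^(3 + 1) + 3^3 + 3|_3 = 111 ⇒ 110
(1) 110|_3 = 3^(3 + 1) + 3^3 + 2 ↦ 4^(4 + 1) + 4^4 + 2|_4 = 1282 ⇒ 1281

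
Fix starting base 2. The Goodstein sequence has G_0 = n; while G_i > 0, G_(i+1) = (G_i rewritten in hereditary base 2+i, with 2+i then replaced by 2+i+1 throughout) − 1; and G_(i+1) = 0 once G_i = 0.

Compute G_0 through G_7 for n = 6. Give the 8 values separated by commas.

i=0: 6 = 2^2 + 2 (b=2); 2→3: 3^3 + 3 = 30; 30−1 = 29
i=1: 29 = 3^3 + 2 (b=3); 3→4: 4^4 + 2 = 258; 258−1 = 257
i=2: 257 = 4^4 + 1 (b=4); 4→5: 5^5 + 1 = 3126; 3126−1 = 3125
i=3: 3125 = 5^5 (b=5); 5→6: 6^6 = 46656; 46656−1 = 46655
i=4: 46655 = 5·6^5 + 5·6^4 + 5·6^3 + 5·6^2 + 5·6 + 5 (b=6); 6→7: 5·7^5 + 5·7^4 + 5·7^3 + 5·7^2 + 5·7 + 5 = 98040; 98040−1 = 98039
i=5: 98039 = 5·7^5 + 5·7^4 + 5·7^3 + 5·7^2 + 5·7 + 4 (b=7); 7→8: 5·8^5 + 5·8^4 + 5·8^3 + 5·8^2 + 5·8 + 4 = 187244; 187244−1 = 187243
i=6: 187243 = 5·8^5 + 5·8^4 + 5·8^3 + 5·8^2 + 5·8 + 3 (b=8); 8→9: 5·9^5 + 5·9^4 + 5·9^3 + 5·9^2 + 5·9 + 3 = 332148; 332148−1 = 332147

6, 29, 257, 3125, 46655, 98039, 187243, 332147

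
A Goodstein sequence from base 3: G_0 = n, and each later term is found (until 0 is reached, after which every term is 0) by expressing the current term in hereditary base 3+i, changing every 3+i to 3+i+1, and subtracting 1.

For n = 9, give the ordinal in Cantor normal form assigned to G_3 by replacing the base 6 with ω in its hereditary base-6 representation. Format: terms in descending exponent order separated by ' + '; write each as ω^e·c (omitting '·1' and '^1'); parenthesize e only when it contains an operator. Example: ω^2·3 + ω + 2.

step 0: 9 = 3^2; sub 4 for 3: 4^2; = 16; G_1 = 16−1 = 15
step 1: 15 = 3·4 + 3; sub 5 for 4: 3·5 + 3; = 18; G_2 = 18−1 = 17
step 2: 17 = 3·5 + 2; sub 6 for 5: 3·6 + 2; = 20; G_3 = 20−1 = 19

ω·3 + 1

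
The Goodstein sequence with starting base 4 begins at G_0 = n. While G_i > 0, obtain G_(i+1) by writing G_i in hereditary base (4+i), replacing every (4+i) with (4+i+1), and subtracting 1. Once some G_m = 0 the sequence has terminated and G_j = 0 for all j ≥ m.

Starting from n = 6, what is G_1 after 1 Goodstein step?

6

G_0=6  [base 4] 4 + 2  →[4↦5]→  5 + 2 = 7  −1 ⇒ G_1=6
G_1=6  [base 5] 5 + 1  →[5↦6]→  6 + 1 = 7  −1 ⇒ G_2=6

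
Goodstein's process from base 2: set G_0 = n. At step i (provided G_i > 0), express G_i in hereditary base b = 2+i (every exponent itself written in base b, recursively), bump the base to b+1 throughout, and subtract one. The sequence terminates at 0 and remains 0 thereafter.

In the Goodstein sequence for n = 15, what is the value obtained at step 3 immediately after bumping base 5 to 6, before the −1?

326594

G_0 = 15. HB_2(15) = 2^(2 + 1) + 2^2 + 2 + 1. Bump = 112. G_1 = 111.
G_1 = 111. HB_3(111) = 3^(3 + 1) + 3^3 + 3. Bump = 1284. G_2 = 1283.
G_2 = 1283. HB_4(1283) = 4^(4 + 1) + 4^4 + 3. Bump = 18753. G_3 = 18752.
G_3 = 18752. HB_5(18752) = 5^(5 + 1) + 5^5 + 2. Bump = 326594. G_4 = 326593.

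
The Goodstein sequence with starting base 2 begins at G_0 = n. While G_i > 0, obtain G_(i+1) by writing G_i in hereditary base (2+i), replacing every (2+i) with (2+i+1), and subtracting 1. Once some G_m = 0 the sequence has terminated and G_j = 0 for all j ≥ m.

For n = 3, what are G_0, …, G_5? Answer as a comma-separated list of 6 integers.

(0) 3|_2 = 2 + 1 ↦ 3 + 1|_3 = 4 ⇒ 3
(1) 3|_3 = 3 ↦ 4|_4 = 4 ⇒ 3
(2) 3|_4 = 3 ↦ 3|_5 = 3 ⇒ 2
(3) 2|_5 = 2 ↦ 2|_6 = 2 ⇒ 1
(4) 1|_6 = 1 ↦ 1|_7 = 1 ⇒ 0

3, 3, 3, 2, 1, 0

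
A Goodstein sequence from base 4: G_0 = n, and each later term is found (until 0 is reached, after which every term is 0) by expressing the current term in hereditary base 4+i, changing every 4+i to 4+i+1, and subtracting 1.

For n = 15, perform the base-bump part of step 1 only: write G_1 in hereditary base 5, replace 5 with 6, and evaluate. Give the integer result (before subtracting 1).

20

(0) 15|_4 = 3·4 + 3 ↦ 3·5 + 3|_5 = 18 ⇒ 17
(1) 17|_5 = 3·5 + 2 ↦ 3·6 + 2|_6 = 20 ⇒ 19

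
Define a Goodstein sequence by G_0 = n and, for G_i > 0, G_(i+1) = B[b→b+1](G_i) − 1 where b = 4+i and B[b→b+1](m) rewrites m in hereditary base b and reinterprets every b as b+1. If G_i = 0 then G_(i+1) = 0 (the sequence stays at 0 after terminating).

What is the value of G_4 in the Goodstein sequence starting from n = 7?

7

(0) 7|_4 = 4 + 3 ↦ 5 + 3|_5 = 8 ⇒ 7
(1) 7|_5 = 5 + 2 ↦ 6 + 2|_6 = 8 ⇒ 7
(2) 7|_6 = 6 + 1 ↦ 7 + 1|_7 = 8 ⇒ 7
(3) 7|_7 = 7 ↦ 8|_8 = 8 ⇒ 7
(4) 7|_8 = 7 ↦ 7|_9 = 7 ⇒ 6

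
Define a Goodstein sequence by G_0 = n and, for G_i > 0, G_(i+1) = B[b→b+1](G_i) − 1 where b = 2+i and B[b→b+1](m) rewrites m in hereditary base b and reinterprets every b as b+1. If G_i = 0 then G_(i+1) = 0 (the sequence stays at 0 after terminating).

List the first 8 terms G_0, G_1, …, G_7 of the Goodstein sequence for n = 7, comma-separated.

(0) 7|_2 = 2^2 + 2 + 1 ↦ 3^3 + 3 + 1|_3 = 31 ⇒ 30
(1) 30|_3 = 3^3 + 3 ↦ 4^4 + 4|_4 = 260 ⇒ 259
(2) 259|_4 = 4^4 + 3 ↦ 5^5 + 3|_5 = 3128 ⇒ 3127
(3) 3127|_5 = 5^5 + 2 ↦ 6^6 + 2|_6 = 46658 ⇒ 46657
(4) 46657|_6 = 6^6 + 1 ↦ 7^7 + 1|_7 = 823544 ⇒ 823543
(5) 823543|_7 = 7^7 ↦ 8^8|_8 = 16777216 ⇒ 16777215
(6) 16777215|_8 = 7·8^7 + 7·8^6 + 7·8^5 + 7·8^4 + 7·8^3 + 7·8^2 + 7·8 + 7 ↦ 7·9^7 + 7·9^6 + 7·9^5 + 7·9^4 + 7·9^3 + 7·9^2 + 7·9 + 7|_9 = 37665880 ⇒ 37665879

7, 30, 259, 3127, 46657, 823543, 16777215, 37665879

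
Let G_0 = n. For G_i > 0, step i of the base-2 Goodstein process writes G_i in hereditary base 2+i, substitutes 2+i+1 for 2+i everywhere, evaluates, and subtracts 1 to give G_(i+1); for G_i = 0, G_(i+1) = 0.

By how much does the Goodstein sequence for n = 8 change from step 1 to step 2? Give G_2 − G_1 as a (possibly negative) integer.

473

G_0 = 8. HB_2(8) = 2^(2 + 1). Bump = 81. G_1 = 80.
G_1 = 80. HB_3(80) = 2·3^3 + 2·3^2 + 2·3 + 2. Bump = 554. G_2 = 553.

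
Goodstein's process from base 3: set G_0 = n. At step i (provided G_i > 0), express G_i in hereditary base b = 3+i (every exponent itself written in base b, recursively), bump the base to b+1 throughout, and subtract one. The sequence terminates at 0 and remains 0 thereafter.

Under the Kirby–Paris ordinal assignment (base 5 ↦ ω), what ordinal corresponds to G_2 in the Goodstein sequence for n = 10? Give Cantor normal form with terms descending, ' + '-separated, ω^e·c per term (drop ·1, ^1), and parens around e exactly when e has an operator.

i=0: 10 = 3^2 + 1 (b=3); 3→4: 4^2 + 1 = 17; 17−1 = 16
i=1: 16 = 4^2 (b=4); 4→5: 5^2 = 25; 25−1 = 24
i=2: 24 = 4·5 + 4 (b=5); 5→6: 4·6 + 4 = 28; 28−1 = 27

ω·4 + 4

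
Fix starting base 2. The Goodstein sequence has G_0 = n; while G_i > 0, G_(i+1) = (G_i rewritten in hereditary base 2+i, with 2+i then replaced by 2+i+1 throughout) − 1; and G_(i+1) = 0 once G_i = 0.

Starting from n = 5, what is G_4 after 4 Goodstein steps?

775

[0] 5 ≡ 2^2 + 1 (base 2). Lift 3: 28. −1: 27.
[1] 27 ≡ 3^3 (base 3). Lift 4: 256. −1: 255.
[2] 255 ≡ 3·4^3 + 3·4^2 + 3·4 + 3 (base 4). Lift 5: 468. −1: 467.
[3] 467 ≡ 3·5^3 + 3·5^2 + 3·5 + 2 (base 5). Lift 6: 776. −1: 775.
[4] 775 ≡ 3·6^3 + 3·6^2 + 3·6 + 1 (base 6). Lift 7: 1198. −1: 1197.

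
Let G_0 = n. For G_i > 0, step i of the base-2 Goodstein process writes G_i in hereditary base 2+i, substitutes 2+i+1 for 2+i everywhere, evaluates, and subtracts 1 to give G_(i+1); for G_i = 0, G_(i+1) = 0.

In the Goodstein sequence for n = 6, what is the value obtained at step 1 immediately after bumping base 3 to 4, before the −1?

258

[0] 6 ≡ 2^2 + 2 (base 2). Lift 3: 30. −1: 29.
[1] 29 ≡ 3^3 + 2 (base 3). Lift 4: 258. −1: 257.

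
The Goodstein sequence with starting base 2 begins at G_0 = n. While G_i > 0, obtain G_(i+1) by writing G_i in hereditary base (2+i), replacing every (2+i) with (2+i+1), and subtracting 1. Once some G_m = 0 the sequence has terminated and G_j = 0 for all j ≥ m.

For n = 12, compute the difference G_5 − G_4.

5484891

i=0: 12 = 2^(2 + 1) + 2^2 (b=2); 2→3: 3^(3 + 1) + 3^3 = 108; 108−1 = 107
i=1: 107 = 3^(3 + 1) + 2·3^2 + 2·3 + 2 (b=3); 3→4: 4^(4 + 1) + 2·4^2 + 2·4 + 2 = 1066; 1066−1 = 1065
i=2: 1065 = 4^(4 + 1) + 2·4^2 + 2·4 + 1 (b=4); 4→5: 5^(5 + 1) + 2·5^2 + 2·5 + 1 = 15686; 15686−1 = 15685
i=3: 15685 = 5^(5 + 1) + 2·5^2 + 2·5 (b=5); 5→6: 6^(6 + 1) + 2·6^2 + 2·6 = 280020; 280020−1 = 280019
i=4: 280019 = 6^(6 + 1) + 2·6^2 + 6 + 5 (b=6); 6→7: 7^(7 + 1) + 2·7^2 + 7 + 5 = 5764911; 5764911−1 = 5764910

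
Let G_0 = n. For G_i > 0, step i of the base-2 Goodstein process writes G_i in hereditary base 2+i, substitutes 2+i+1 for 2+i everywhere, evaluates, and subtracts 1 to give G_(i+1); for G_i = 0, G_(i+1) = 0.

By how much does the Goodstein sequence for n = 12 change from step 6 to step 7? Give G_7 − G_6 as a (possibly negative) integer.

[0] 12 ≡ 2^(2 + 1) + 2^2 (base 2). Lift 3: 108. −1: 107.
[1] 107 ≡ 3^(3 + 1) + 2·3^2 + 2·3 + 2 (base 3). Lift 4: 1066. −1: 1065.
[2] 1065 ≡ 4^(4 + 1) + 2·4^2 + 2·4 + 1 (base 4). Lift 5: 15686. −1: 15685.
[3] 15685 ≡ 5^(5 + 1) + 2·5^2 + 2·5 (base 5). Lift 6: 280020. −1: 280019.
[4] 280019 ≡ 6^(6 + 1) + 2·6^2 + 6 + 5 (base 6). Lift 7: 5764911. −1: 5764910.
[5] 5764910 ≡ 7^(7 + 1) + 2·7^2 + 7 + 4 (base 7). Lift 8: 134217868. −1: 134217867.
[6] 134217867 ≡ 8^(8 + 1) + 2·8^2 + 8 + 3 (base 8). Lift 9: 3486784575. −1: 3486784574.

3352566707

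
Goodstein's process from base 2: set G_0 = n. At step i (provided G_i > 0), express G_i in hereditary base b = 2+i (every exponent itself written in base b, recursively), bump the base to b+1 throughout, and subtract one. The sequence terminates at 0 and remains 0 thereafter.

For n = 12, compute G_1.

107

step 0: 12 = 2^(2 + 1) + 2^2; sub 3 for 2: 3^(3 + 1) + 3^3; = 108; G_1 = 108−1 = 107
step 1: 107 = 3^(3 + 1) + 2·3^2 + 2·3 + 2; sub 4 for 3: 4^(4 + 1) + 2·4^2 + 2·4 + 2; = 1066; G_2 = 1066−1 = 1065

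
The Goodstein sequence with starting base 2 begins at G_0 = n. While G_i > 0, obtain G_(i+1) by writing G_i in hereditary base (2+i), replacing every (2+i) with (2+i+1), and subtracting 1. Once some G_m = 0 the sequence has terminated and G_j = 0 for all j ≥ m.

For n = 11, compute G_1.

G_0 = 11. HB_2(11) = 2^(2 + 1) + 2 + 1. Bump = 85. G_1 = 84.
G_1 = 84. HB_3(84) = 3^(3 + 1) + 3. Bump = 1028. G_2 = 1027.

84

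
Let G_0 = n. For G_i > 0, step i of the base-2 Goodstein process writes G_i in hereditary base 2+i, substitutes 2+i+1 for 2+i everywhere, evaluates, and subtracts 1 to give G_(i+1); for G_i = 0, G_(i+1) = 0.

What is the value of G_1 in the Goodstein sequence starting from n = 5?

27

5 —HB2→ 2^2 + 1 —bump→ 3^3 + 1 = 28 —(−1)→ 27
27 —HB3→ 3^3 —bump→ 4^4 = 256 —(−1)→ 255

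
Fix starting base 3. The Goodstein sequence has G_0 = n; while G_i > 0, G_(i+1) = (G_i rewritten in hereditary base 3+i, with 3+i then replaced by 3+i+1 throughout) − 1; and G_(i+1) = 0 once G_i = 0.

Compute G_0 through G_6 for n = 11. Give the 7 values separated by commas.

11, 17, 25, 35, 39, 43, 47

(0) 11|_3 = 3^2 + 2 ↦ 4^2 + 2|_4 = 18 ⇒ 17
(1) 17|_4 = 4^2 + 1 ↦ 5^2 + 1|_5 = 26 ⇒ 25
(2) 25|_5 = 5^2 ↦ 6^2|_6 = 36 ⇒ 35
(3) 35|_6 = 5·6 + 5 ↦ 5·7 + 5|_7 = 40 ⇒ 39
(4) 39|_7 = 5·7 + 4 ↦ 5·8 + 4|_8 = 44 ⇒ 43
(5) 43|_8 = 5·8 + 3 ↦ 5·9 + 3|_9 = 48 ⇒ 47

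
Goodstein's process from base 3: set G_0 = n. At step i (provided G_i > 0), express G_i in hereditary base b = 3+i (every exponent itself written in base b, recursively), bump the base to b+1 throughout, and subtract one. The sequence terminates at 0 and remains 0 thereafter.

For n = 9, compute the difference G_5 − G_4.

step 0: 9 = 3^2; sub 4 for 3: 4^2; = 16; G_1 = 16−1 = 15
step 1: 15 = 3·4 + 3; sub 5 for 4: 3·5 + 3; = 18; G_2 = 18−1 = 17
step 2: 17 = 3·5 + 2; sub 6 for 5: 3·6 + 2; = 20; G_3 = 20−1 = 19
step 3: 19 = 3·6 + 1; sub 7 for 6: 3·7 + 1; = 22; G_4 = 22−1 = 21
step 4: 21 = 3·7; sub 8 for 7: 3·8; = 24; G_5 = 24−1 = 23

2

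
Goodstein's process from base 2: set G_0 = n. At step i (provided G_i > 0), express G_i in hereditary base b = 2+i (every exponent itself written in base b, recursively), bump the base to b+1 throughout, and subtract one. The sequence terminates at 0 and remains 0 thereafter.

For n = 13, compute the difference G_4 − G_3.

264619

[0] 13 ≡ 2^(2 + 1) + 2^2 + 1 (base 2). Lift 3: 109. −1: 108.
[1] 108 ≡ 3^(3 + 1) + 3^3 (base 3). Lift 4: 1280. −1: 1279.
[2] 1279 ≡ 4^(4 + 1) + 3·4^3 + 3·4^2 + 3·4 + 3 (base 4). Lift 5: 16093. −1: 16092.
[3] 16092 ≡ 5^(5 + 1) + 3·5^3 + 3·5^2 + 3·5 + 2 (base 5). Lift 6: 280712. −1: 280711.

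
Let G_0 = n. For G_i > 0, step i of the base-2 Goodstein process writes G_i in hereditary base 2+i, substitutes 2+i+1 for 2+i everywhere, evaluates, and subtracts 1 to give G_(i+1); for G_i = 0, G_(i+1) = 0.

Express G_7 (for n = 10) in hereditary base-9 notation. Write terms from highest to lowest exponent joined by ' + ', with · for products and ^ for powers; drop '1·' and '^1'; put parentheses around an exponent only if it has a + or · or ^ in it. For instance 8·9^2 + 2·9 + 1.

(0) 10|_2 = 2^(2 + 1) + 2 ↦ 3^(3 + 1) + 3|_3 = 84 ⇒ 83
(1) 83|_3 = 3^(3 + 1) + 2 ↦ 4^(4 + 1) + 2|_4 = 1026 ⇒ 1025
(2) 1025|_4 = 4^(4 + 1) + 1 ↦ 5^(5 + 1) + 1|_5 = 15626 ⇒ 15625
(3) 15625|_5 = 5^(5 + 1) ↦ 6^(6 + 1)|_6 = 279936 ⇒ 279935
(4) 279935|_6 = 5·6^6 + 5·6^5 + 5·6^4 + 5·6^3 + 5·6^2 + 5·6 + 5 ↦ 5·7^7 + 5·7^5 + 5·7^4 + 5·7^3 + 5·7^2 + 5·7 + 5|_7 = 4215755 ⇒ 4215754
(5) 4215754|_7 = 5·7^7 + 5·7^5 + 5·7^4 + 5·7^3 + 5·7^2 + 5·7 + 4 ↦ 5·8^8 + 5·8^5 + 5·8^4 + 5·8^3 + 5·8^2 + 5·8 + 4|_8 = 84073324 ⇒ 84073323
(6) 84073323|_8 = 5·8^8 + 5·8^5 + 5·8^4 + 5·8^3 + 5·8^2 + 5·8 + 3 ↦ 5·9^9 + 5·9^5 + 5·9^4 + 5·9^3 + 5·9^2 + 5·9 + 3|_9 = 1937434593 ⇒ 1937434592

5·9^9 + 5·9^5 + 5·9^4 + 5·9^3 + 5·9^2 + 5·9 + 2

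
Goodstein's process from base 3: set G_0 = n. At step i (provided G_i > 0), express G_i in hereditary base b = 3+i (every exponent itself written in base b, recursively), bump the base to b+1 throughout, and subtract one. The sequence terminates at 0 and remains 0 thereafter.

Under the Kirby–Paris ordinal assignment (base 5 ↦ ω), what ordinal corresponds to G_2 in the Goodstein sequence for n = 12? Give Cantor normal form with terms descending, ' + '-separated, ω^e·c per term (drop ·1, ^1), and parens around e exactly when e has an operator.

ω^2 + 2

12 —HB3→ 3^2 + 3 —bump→ 4^2 + 4 = 20 —(−1)→ 19
19 —HB4→ 4^2 + 3 —bump→ 5^2 + 3 = 28 —(−1)→ 27
27 —HB5→ 5^2 + 2 —bump→ 6^2 + 2 = 38 —(−1)→ 37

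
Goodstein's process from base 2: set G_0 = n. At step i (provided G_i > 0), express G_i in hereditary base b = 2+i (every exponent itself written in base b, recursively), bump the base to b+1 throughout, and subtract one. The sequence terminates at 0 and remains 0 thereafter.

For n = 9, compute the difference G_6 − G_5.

47861573

G_0 = 9. HB_2(9) = 2^(2 + 1) + 1. Bump = 82. G_1 = 81.
G_1 = 81. HB_3(81) = 3^(3 + 1). Bump = 1024. G_2 = 1023.
G_2 = 1023. HB_4(1023) = 3·4^4 + 3·4^3 + 3·4^2 + 3·4 + 3. Bump = 9843. G_3 = 9842.
G_3 = 9842. HB_5(9842) = 3·5^5 + 3·5^3 + 3·5^2 + 3·5 + 2. Bump = 140744. G_4 = 140743.
G_4 = 140743. HB_6(140743) = 3·6^6 + 3·6^3 + 3·6^2 + 3·6 + 1. Bump = 2471827. G_5 = 2471826.
G_5 = 2471826. HB_7(2471826) = 3·7^7 + 3·7^3 + 3·7^2 + 3·7. Bump = 50333400. G_6 = 50333399.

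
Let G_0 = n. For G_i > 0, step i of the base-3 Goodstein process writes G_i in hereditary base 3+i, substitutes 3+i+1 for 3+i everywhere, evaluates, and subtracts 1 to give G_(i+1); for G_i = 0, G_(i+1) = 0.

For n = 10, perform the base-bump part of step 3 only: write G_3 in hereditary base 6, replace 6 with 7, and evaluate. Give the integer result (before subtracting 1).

G_0=10  [base 3] 3^2 + 1  →[3↦4]→  4^2 + 1 = 17  −1 ⇒ G_1=16
G_1=16  [base 4] 4^2  →[4↦5]→  5^2 = 25  −1 ⇒ G_2=24
G_2=24  [base 5] 4·5 + 4  →[5↦6]→  4·6 + 4 = 28  −1 ⇒ G_3=27

31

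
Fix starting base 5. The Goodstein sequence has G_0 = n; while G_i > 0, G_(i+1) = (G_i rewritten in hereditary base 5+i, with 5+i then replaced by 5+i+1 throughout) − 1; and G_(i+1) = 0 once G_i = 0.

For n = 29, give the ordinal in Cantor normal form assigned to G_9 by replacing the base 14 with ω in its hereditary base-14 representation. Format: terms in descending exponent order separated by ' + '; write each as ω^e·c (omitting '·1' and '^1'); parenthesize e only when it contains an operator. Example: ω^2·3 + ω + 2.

29 —HB5→ 5^2 + 4 —bump→ 6^2 + 4 = 40 —(−1)→ 39
39 —HB6→ 6^2 + 3 —bump→ 7^2 + 3 = 52 —(−1)→ 51
51 —HB7→ 7^2 + 2 —bump→ 8^2 + 2 = 66 —(−1)→ 65
65 —HB8→ 8^2 + 1 —bump→ 9^2 + 1 = 82 —(−1)→ 81
81 —HB9→ 9^2 —bump→ 10^2 = 100 —(−1)→ 99
99 —HB10→ 9·10 + 9 —bump→ 9·11 + 9 = 108 —(−1)→ 107
107 —HB11→ 9·11 + 8 —bump→ 9·12 + 8 = 116 —(−1)→ 115
115 —HB12→ 9·12 + 7 —bump→ 9·13 + 7 = 124 —(−1)→ 123
123 —HB13→ 9·13 + 6 —bump→ 9·14 + 6 = 132 —(−1)→ 131

ω·9 + 5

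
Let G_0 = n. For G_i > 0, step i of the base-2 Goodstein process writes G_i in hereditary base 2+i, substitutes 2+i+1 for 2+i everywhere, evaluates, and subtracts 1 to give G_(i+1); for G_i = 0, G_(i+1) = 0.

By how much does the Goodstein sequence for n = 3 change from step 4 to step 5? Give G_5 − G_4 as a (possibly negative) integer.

step 0: 3 = 2 + 1; sub 3 for 2: 3 + 1; = 4; G_1 = 4−1 = 3
step 1: 3 = 3; sub 4 for 3: 4; = 4; G_2 = 4−1 = 3
step 2: 3 = 3; sub 5 for 4: 3; = 3; G_3 = 3−1 = 2
step 3: 2 = 2; sub 6 for 5: 2; = 2; G_4 = 2−1 = 1
step 4: 1 = 1; sub 7 for 6: 1; = 1; G_5 = 1−1 = 0

-1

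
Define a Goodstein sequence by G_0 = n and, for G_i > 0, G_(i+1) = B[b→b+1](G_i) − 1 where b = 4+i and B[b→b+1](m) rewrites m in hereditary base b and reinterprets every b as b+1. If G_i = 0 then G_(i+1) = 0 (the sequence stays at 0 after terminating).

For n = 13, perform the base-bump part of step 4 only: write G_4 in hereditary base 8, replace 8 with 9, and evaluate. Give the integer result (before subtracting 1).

base 4: 13 = 3·4 + 1; at 5: 3·5 + 1 = 16; next = 15
base 5: 15 = 3·5; at 6: 3·6 = 18; next = 17
base 6: 17 = 2·6 + 5; at 7: 2·7 + 5 = 19; next = 18
base 7: 18 = 2·7 + 4; at 8: 2·8 + 4 = 20; next = 19
base 8: 19 = 2·8 + 3; at 9: 2·9 + 3 = 21; next = 20

21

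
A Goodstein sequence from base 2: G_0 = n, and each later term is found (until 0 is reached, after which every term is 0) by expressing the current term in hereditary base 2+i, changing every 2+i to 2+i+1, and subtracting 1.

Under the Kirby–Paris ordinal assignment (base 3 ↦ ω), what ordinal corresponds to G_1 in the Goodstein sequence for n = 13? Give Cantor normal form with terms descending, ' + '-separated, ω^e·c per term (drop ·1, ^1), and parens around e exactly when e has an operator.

ω^(ω + 1) + ω^ω

13 —HB2→ 2^(2 + 1) + 2^2 + 1 —bump→ 3^(3 + 1) + 3^3 + 1 = 109 —(−1)→ 108
108 —HB3→ 3^(3 + 1) + 3^3 —bump→ 4^(4 + 1) + 4^4 = 1280 —(−1)→ 1279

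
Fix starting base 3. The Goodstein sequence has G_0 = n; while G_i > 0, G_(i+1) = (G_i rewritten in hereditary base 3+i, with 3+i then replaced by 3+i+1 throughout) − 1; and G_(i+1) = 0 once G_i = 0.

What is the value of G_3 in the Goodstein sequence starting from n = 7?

9

step 0: 7 = 2·3 + 1; sub 4 for 3: 2·4 + 1; = 9; G_1 = 9−1 = 8
step 1: 8 = 2·4; sub 5 for 4: 2·5; = 10; G_2 = 10−1 = 9
step 2: 9 = 5 + 4; sub 6 for 5: 6 + 4; = 10; G_3 = 10−1 = 9
step 3: 9 = 6 + 3; sub 7 for 6: 7 + 3; = 10; G_4 = 10−1 = 9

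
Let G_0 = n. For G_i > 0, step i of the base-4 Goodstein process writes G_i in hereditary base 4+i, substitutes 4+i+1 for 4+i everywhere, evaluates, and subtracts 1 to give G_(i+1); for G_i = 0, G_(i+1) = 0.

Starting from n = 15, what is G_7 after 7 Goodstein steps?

26

(0) 15|_4 = 3·4 + 3 ↦ 3·5 + 3|_5 = 18 ⇒ 17
(1) 17|_5 = 3·5 + 2 ↦ 3·6 + 2|_6 = 20 ⇒ 19
(2) 19|_6 = 3·6 + 1 ↦ 3·7 + 1|_7 = 22 ⇒ 21
(3) 21|_7 = 3·7 ↦ 3·8|_8 = 24 ⇒ 23
(4) 23|_8 = 2·8 + 7 ↦ 2·9 + 7|_9 = 25 ⇒ 24
(5) 24|_9 = 2·9 + 6 ↦ 2·10 + 6|_10 = 26 ⇒ 25
(6) 25|_10 = 2·10 + 5 ↦ 2·11 + 5|_11 = 27 ⇒ 26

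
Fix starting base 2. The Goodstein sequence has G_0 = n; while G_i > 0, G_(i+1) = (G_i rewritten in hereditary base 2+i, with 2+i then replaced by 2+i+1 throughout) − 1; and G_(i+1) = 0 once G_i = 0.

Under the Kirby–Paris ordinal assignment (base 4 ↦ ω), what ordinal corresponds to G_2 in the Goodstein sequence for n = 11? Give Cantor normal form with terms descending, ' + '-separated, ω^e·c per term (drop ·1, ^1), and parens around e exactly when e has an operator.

step 0: 11 = 2^(2 + 1) + 2 + 1; sub 3 for 2: 3^(3 + 1) + 3 + 1; = 85; G_1 = 85−1 = 84
step 1: 84 = 3^(3 + 1) + 3; sub 4 for 3: 4^(4 + 1) + 4; = 1028; G_2 = 1028−1 = 1027
step 2: 1027 = 4^(4 + 1) + 3; sub 5 for 4: 5^(5 + 1) + 3; = 15628; G_3 = 15628−1 = 15627

ω^(ω + 1) + 3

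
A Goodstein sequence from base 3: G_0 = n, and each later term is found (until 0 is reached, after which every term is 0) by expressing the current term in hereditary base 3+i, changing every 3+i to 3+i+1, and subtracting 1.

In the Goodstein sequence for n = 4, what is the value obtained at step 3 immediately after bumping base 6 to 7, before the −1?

G_0 = 4. HB_3(4) = 3 + 1. Bump = 5. G_1 = 4.
G_1 = 4. HB_4(4) = 4. Bump = 5. G_2 = 4.
G_2 = 4. HB_5(4) = 4. Bump = 4. G_3 = 3.
G_3 = 3. HB_6(3) = 3. Bump = 3. G_4 = 2.

3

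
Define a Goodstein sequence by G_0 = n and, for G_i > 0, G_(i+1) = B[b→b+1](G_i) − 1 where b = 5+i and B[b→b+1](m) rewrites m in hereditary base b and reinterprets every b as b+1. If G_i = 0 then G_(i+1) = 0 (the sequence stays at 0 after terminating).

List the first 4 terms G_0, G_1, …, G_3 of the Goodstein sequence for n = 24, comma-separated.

24, 27, 30, 33

G_0 = 24. HB_5(24) = 4·5 + 4. Bump = 28. G_1 = 27.
G_1 = 27. HB_6(27) = 4·6 + 3. Bump = 31. G_2 = 30.
G_2 = 30. HB_7(30) = 4·7 + 2. Bump = 34. G_3 = 33.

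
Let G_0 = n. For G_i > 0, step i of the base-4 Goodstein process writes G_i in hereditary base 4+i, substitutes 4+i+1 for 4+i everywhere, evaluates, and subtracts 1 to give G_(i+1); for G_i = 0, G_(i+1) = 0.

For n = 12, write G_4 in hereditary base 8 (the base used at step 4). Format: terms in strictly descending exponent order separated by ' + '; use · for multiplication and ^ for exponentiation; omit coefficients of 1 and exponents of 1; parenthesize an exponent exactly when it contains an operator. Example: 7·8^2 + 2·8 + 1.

2·8 + 1

i=0: 12 = 3·4 (b=4); 4→5: 3·5 = 15; 15−1 = 14
i=1: 14 = 2·5 + 4 (b=5); 5→6: 2·6 + 4 = 16; 16−1 = 15
i=2: 15 = 2·6 + 3 (b=6); 6→7: 2·7 + 3 = 17; 17−1 = 16
i=3: 16 = 2·7 + 2 (b=7); 7→8: 2·8 + 2 = 18; 18−1 = 17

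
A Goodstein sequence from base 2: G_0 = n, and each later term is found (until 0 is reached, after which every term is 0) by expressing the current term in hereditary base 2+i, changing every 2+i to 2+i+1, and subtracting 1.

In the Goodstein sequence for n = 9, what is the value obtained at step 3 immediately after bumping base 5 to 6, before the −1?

[0] 9 ≡ 2^(2 + 1) + 1 (base 2). Lift 3: 82. −1: 81.
[1] 81 ≡ 3^(3 + 1) (base 3). Lift 4: 1024. −1: 1023.
[2] 1023 ≡ 3·4^4 + 3·4^3 + 3·4^2 + 3·4 + 3 (base 4). Lift 5: 9843. −1: 9842.
[3] 9842 ≡ 3·5^5 + 3·5^3 + 3·5^2 + 3·5 + 2 (base 5). Lift 6: 140744. −1: 140743.

140744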